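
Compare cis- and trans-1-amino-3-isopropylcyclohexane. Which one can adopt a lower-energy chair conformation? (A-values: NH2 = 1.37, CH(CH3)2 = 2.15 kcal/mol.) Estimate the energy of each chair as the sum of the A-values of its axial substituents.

At 1,3 positions (parity same): cis → (e,e or a,a); trans → (a,e or e,a).
Best chair for cis: E = 0.00 kcal/mol; best chair for trans: E = 1.37 kcal/mol.
The cis isomer is lower by 1.37 kcal/mol.

cis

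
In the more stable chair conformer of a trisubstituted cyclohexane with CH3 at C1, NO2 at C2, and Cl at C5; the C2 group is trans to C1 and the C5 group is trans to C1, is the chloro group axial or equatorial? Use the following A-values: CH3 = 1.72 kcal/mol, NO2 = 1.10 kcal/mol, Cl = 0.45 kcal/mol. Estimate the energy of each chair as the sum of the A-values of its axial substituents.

Chair I (methyl axial, nitro axial, chloro equatorial): E = 2.82 kcal/mol.
Chair II (methyl equatorial, nitro equatorial, chloro axial): E = 0.45 kcal/mol.
Chair II is the more stable (lower-energy) conformer, and in that chair the chloro group is axial.

axial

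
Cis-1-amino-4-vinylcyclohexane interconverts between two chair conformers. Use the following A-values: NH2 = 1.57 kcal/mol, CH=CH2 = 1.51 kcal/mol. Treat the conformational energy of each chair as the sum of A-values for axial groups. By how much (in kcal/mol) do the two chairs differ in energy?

C1 and C4 have opposite parity, so for the cis isomer the two substituents are one axial and one equatorial in each chair.
Chair I (amino axial, vinyl equatorial): E = 1.57 kcal/mol.
Chair II (amino equatorial, vinyl axial): E = 1.51 kcal/mol.
ΔE = 1.57 − 1.51 = 0.06 kcal/mol; chair II is more stable.

0.06 kcal/mol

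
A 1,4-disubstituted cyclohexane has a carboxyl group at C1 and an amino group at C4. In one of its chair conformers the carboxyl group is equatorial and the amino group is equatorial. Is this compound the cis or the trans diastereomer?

trans

C1 and C4 have opposite parity, so their axial bonds point in opposite directions.
With opposite-parity carbons, two substituents on the same face are one axial and one equatorial; opposite faces give both axial or both equatorial.
Here the groups are equatorial/equatorial → opposite face → trans.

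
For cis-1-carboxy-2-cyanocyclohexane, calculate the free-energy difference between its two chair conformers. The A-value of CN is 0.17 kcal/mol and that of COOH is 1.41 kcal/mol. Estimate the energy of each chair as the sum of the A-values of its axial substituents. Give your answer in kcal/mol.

1.24 kcal/mol

C1 and C2 have opposite parity, so for the cis isomer the two substituents are one axial and one equatorial in each chair.
Chair I (cyano axial, carboxyl equatorial): E = 0.17 kcal/mol.
Chair II (cyano equatorial, carboxyl axial): E = 1.41 kcal/mol.
ΔE = 1.41 − 0.17 = 1.24 kcal/mol; chair I is more stable.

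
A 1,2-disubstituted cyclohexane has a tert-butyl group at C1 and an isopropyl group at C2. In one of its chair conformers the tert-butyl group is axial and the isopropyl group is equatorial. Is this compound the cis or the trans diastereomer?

cis

C1 and C2 have opposite parity, so their axial bonds point in opposite directions.
With opposite-parity carbons, two substituents on the same face are one axial and one equatorial; opposite faces give both axial or both equatorial.
Here the groups are axial/equatorial → same face → cis.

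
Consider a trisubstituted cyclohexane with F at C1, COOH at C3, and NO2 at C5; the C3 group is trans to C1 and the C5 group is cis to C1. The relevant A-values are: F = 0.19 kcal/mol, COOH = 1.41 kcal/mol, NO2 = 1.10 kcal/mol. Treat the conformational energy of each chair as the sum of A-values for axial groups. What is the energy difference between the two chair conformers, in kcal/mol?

Chair I (fluoro axial, carboxyl equatorial, nitro axial): E = 1.29 kcal/mol.
Chair II (fluoro equatorial, carboxyl axial, nitro equatorial): E = 1.41 kcal/mol.
ΔE = 1.41 − 1.29 = 0.12 kcal/mol; chair I is more stable.

0.12 kcal/mol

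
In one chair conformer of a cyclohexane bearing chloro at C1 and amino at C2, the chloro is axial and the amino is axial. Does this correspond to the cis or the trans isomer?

C1 and C2 have opposite parity, so their axial bonds point in opposite directions.
With opposite-parity carbons, two substituents on the same face are one axial and one equatorial; opposite faces give both axial or both equatorial.
Here the groups are axial/axial → opposite face → trans.

trans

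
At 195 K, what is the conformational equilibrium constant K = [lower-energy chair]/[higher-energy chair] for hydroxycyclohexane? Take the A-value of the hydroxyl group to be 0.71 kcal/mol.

One chair has the hydroxyl group axial (E = 0.71 kcal/mol) and the other has it equatorial (E = 0).
ΔG = 0.71 kcal/mol between the two chairs.
K = exp(ΔG/RT) with R = 1.987×10⁻³ kcal mol⁻¹ K⁻¹ and T = 195 K gives K ≈ 6.25.

K ≈ 6.25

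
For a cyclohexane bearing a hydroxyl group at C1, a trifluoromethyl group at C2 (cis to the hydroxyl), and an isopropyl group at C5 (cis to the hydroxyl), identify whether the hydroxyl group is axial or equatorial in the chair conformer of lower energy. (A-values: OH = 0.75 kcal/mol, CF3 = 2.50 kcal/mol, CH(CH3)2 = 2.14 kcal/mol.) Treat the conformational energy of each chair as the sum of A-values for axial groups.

equatorial

Chair I (hydroxyl axial, trifluoromethyl equatorial, isopropyl axial): E = 2.89 kcal/mol.
Chair II (hydroxyl equatorial, trifluoromethyl axial, isopropyl equatorial): E = 2.50 kcal/mol.
Chair II is the more stable (lower-energy) conformer, and in that chair the hydroxyl group is equatorial.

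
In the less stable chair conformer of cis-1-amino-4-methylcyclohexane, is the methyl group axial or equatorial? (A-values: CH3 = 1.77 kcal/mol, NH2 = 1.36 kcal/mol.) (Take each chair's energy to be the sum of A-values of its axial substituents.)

C1 and C4 have opposite parity, so for the cis isomer the two substituents are one axial and one equatorial in each chair.
Chair I (methyl axial, amino equatorial): E = 1.77 kcal/mol.
Chair II (methyl equatorial, amino axial): E = 1.36 kcal/mol.
Chair I is the less stable (higher-energy) conformer, and in that chair the methyl group is axial.

axial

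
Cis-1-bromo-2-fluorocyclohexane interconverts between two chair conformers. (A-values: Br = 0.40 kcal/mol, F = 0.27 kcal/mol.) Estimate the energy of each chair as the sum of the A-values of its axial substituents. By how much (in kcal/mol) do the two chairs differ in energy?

C1 and C2 have opposite parity, so for the cis isomer the two substituents are one axial and one equatorial in each chair.
Chair I (bromo axial, fluoro equatorial): E = 0.40 kcal/mol.
Chair II (bromo equatorial, fluoro axial): E = 0.27 kcal/mol.
ΔE = 0.40 − 0.27 = 0.13 kcal/mol; chair II is more stable.

0.13 kcal/mol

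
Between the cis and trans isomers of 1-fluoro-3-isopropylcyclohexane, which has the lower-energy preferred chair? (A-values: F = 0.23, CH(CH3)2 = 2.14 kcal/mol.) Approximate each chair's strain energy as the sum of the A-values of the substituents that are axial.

At 1,3 positions (parity same): cis → (e,e or a,a); trans → (a,e or e,a).
Best chair for cis: E = 0.00 kcal/mol; best chair for trans: E = 0.23 kcal/mol.
The cis isomer is lower by 0.23 kcal/mol.

cis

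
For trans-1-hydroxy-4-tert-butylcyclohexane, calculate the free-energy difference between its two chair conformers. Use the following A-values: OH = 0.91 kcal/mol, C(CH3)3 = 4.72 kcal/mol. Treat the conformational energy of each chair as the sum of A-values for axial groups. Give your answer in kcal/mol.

5.63 kcal/mol

C1 and C4 have opposite parity, so for the trans isomer the two substituents are e,e in one chair and a,a in the other.
Chair I (hydroxyl axial, tert-butyl axial): E = 5.63 kcal/mol.
Chair II (hydroxyl equatorial, tert-butyl equatorial): E = 0.00 kcal/mol.
ΔE = 5.63 − 0.00 = 5.63 kcal/mol; chair II is more stable.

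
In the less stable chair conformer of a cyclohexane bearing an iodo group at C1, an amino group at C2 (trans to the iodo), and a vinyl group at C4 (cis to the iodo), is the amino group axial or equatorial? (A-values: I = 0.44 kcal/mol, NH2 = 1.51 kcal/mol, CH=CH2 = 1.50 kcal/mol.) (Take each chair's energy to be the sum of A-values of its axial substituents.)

Chair I (iodo axial, amino axial, vinyl equatorial): E = 1.95 kcal/mol.
Chair II (iodo equatorial, amino equatorial, vinyl axial): E = 1.50 kcal/mol.
Chair I is the less stable (higher-energy) conformer, and in that chair the amino group is axial.

axial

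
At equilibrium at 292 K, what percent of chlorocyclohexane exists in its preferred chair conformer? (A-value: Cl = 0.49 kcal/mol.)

One chair has the chloro group axial (E = 0.49 kcal/mol) and the other has it equatorial (E = 0).
ΔG = 0.49 kcal/mol between the two chairs.
K = exp(ΔG/RT) with R = 1.987×10⁻³ kcal mol⁻¹ K⁻¹ and T = 292 K gives K ≈ 2.33.
Fraction in the lower-energy chair = K/(K+1) = 69.9%.

69.9%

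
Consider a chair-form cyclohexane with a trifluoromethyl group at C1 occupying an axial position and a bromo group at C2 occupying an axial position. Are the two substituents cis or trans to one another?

trans

C1 and C2 have opposite parity, so their axial bonds point in opposite directions.
With opposite-parity carbons, two substituents on the same face are one axial and one equatorial; opposite faces give both axial or both equatorial.
Here the groups are axial/axial → opposite face → trans.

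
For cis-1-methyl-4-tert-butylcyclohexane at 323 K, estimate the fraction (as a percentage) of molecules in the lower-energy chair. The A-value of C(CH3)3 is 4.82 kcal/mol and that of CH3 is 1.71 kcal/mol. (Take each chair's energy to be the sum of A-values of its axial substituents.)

C1 and C4 have opposite parity, so for the cis isomer the two substituents are one axial and one equatorial in each chair.
Chair I (tert-butyl axial, methyl equatorial): E = 4.82 kcal/mol; chair II (tert-butyl equatorial, methyl axial): E = 1.71 kcal/mol.
ΔG = 3.11 kcal/mol between the two chairs.
K = exp(ΔG/RT) with R = 1.987×10⁻³ kcal mol⁻¹ K⁻¹ and T = 323 K gives K ≈ 127.
Fraction in the lower-energy chair = K/(K+1) = 99.2%.

99.2%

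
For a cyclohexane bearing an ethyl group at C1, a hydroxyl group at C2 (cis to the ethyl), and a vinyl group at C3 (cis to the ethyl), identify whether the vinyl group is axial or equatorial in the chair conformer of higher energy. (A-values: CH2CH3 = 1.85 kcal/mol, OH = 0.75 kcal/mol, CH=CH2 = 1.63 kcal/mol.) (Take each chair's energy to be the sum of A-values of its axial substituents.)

Chair I (ethyl axial, hydroxyl equatorial, vinyl axial): E = 3.48 kcal/mol.
Chair II (ethyl equatorial, hydroxyl axial, vinyl equatorial): E = 0.75 kcal/mol.
Chair I is the less stable (higher-energy) conformer, and in that chair the vinyl group is axial.

axial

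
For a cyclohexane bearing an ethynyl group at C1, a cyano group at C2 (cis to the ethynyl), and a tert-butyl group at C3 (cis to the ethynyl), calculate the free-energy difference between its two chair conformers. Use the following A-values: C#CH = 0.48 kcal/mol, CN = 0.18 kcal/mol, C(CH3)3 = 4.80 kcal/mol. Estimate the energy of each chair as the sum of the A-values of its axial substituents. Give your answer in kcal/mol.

Chair I (ethynyl axial, cyano equatorial, tert-butyl axial): E = 5.28 kcal/mol.
Chair II (ethynyl equatorial, cyano axial, tert-butyl equatorial): E = 0.18 kcal/mol.
ΔE = 5.28 − 0.18 = 5.10 kcal/mol; chair II is more stable.

5.10 kcal/mol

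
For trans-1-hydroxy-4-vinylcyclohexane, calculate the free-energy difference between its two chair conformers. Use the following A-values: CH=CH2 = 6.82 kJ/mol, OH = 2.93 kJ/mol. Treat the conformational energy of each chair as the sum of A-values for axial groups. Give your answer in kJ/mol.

C1 and C4 have opposite parity, so for the trans isomer the two substituents are e,e in one chair and a,a in the other.
Chair I (vinyl axial, hydroxyl axial): E = 9.75 kJ/mol.
Chair II (vinyl equatorial, hydroxyl equatorial): E = 0.00 kJ/mol.
ΔE = 9.75 − 0.00 = 9.75 kJ/mol; chair II is more stable.

9.75 kJ/mol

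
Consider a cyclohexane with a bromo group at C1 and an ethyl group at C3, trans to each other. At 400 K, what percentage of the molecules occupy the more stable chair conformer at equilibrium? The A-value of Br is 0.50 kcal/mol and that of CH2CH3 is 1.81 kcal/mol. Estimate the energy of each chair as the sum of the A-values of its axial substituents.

C1 and C3 have the same parity, so for the trans isomer the two substituents are one axial and one equatorial in each chair.
Chair I (bromo axial, ethyl equatorial): E = 0.50 kcal/mol; chair II (bromo equatorial, ethyl axial): E = 1.81 kcal/mol.
ΔG = 1.31 kcal/mol between the two chairs.
K = exp(ΔG/RT) with R = 1.987×10⁻³ kcal mol⁻¹ K⁻¹ and T = 400 K gives K ≈ 5.2.
Fraction in the lower-energy chair = K/(K+1) = 83.9%.

83.9%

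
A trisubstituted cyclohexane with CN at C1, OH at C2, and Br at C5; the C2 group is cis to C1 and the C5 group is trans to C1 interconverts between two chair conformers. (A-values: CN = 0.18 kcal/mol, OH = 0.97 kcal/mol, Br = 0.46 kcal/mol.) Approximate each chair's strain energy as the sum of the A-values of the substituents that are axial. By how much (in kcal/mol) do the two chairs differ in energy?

1.25 kcal/mol

Chair I (cyano axial, hydroxyl equatorial, bromo equatorial): E = 0.18 kcal/mol.
Chair II (cyano equatorial, hydroxyl axial, bromo axial): E = 1.43 kcal/mol.
ΔE = 1.43 − 0.18 = 1.25 kcal/mol; chair I is more stable.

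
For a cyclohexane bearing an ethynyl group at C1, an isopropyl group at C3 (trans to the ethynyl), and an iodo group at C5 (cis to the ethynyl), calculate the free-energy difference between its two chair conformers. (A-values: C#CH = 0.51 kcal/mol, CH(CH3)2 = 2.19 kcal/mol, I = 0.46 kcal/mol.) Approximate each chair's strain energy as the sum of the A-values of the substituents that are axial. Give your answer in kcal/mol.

1.22 kcal/mol

Chair I (ethynyl axial, isopropyl equatorial, iodo axial): E = 0.97 kcal/mol.
Chair II (ethynyl equatorial, isopropyl axial, iodo equatorial): E = 2.19 kcal/mol.
ΔE = 2.19 − 0.97 = 1.22 kcal/mol; chair I is more stable.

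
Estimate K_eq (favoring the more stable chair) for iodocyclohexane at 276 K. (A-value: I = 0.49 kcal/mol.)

One chair has the iodo group axial (E = 0.49 kcal/mol) and the other has it equatorial (E = 0).
ΔG = 0.49 kcal/mol between the two chairs.
K = exp(ΔG/RT) with R = 1.987×10⁻³ kcal mol⁻¹ K⁻¹ and T = 276 K gives K ≈ 2.44.

K ≈ 2.44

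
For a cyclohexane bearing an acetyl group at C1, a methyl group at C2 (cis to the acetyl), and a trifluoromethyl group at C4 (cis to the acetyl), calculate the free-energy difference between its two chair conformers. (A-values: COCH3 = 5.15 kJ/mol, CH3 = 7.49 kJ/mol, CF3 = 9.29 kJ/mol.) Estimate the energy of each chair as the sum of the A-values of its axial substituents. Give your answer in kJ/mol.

Chair I (acetyl axial, methyl equatorial, trifluoromethyl equatorial): E = 5.15 kJ/mol.
Chair II (acetyl equatorial, methyl axial, trifluoromethyl axial): E = 16.78 kJ/mol.
ΔE = 16.78 − 5.15 = 11.63 kJ/mol; chair I is more stable.

11.63 kJ/mol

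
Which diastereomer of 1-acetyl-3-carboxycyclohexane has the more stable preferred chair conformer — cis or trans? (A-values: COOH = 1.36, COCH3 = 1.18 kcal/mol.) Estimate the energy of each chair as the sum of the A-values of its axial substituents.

cis

At 1,3 positions (parity same): cis → (e,e or a,a); trans → (a,e or e,a).
Best chair for cis: E = 0.00 kcal/mol; best chair for trans: E = 1.18 kcal/mol.
The cis isomer is lower by 1.18 kcal/mol.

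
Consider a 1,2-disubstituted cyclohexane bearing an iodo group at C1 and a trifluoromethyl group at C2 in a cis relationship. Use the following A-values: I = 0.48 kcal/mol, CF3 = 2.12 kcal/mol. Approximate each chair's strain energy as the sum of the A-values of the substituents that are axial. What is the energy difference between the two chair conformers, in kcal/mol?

1.64 kcal/mol

C1 and C2 have opposite parity, so for the cis isomer the two substituents are one axial and one equatorial in each chair.
Chair I (iodo axial, trifluoromethyl equatorial): E = 0.48 kcal/mol.
Chair II (iodo equatorial, trifluoromethyl axial): E = 2.12 kcal/mol.
ΔE = 2.12 − 0.48 = 1.64 kcal/mol; chair I is more stable.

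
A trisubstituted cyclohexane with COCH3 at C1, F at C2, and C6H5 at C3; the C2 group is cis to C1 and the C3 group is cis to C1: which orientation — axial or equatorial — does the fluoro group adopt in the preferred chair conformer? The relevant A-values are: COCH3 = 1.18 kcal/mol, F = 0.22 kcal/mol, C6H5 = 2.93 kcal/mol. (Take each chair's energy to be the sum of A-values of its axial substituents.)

Chair I (acetyl axial, fluoro equatorial, phenyl axial): E = 4.11 kcal/mol.
Chair II (acetyl equatorial, fluoro axial, phenyl equatorial): E = 0.22 kcal/mol.
Chair II is the more stable (lower-energy) conformer, and in that chair the fluoro group is axial.

axial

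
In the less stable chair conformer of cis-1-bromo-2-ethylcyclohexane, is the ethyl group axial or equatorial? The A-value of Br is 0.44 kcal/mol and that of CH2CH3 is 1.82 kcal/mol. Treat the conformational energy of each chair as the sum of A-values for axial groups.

C1 and C2 have opposite parity, so for the cis isomer the two substituents are one axial and one equatorial in each chair.
Chair I (bromo axial, ethyl equatorial): E = 0.44 kcal/mol.
Chair II (bromo equatorial, ethyl axial): E = 1.82 kcal/mol.
Chair II is the less stable (higher-energy) conformer, and in that chair the ethyl group is axial.

axial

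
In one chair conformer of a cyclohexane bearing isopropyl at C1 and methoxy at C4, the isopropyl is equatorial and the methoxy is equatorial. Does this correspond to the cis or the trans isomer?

C1 and C4 have opposite parity, so their axial bonds point in opposite directions.
With opposite-parity carbons, two substituents on the same face are one axial and one equatorial; opposite faces give both axial or both equatorial.
Here the groups are equatorial/equatorial → opposite face → trans.

trans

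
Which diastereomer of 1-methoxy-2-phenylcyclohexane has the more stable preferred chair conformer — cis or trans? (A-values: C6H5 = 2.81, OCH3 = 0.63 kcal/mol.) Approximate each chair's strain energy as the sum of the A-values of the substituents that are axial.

trans

At 1,2 positions (parity opposite): cis → (a,e or e,a); trans → (e,e or a,a).
Best chair for cis: E = 0.63 kcal/mol; best chair for trans: E = 0.00 kcal/mol.
The trans isomer is lower by 0.63 kcal/mol.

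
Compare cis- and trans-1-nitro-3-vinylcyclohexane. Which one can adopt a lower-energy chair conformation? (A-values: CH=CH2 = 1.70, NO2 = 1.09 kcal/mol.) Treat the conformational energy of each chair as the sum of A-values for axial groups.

cis

At 1,3 positions (parity same): cis → (e,e or a,a); trans → (a,e or e,a).
Best chair for cis: E = 0.00 kcal/mol; best chair for trans: E = 1.09 kcal/mol.
The cis isomer is lower by 1.09 kcal/mol.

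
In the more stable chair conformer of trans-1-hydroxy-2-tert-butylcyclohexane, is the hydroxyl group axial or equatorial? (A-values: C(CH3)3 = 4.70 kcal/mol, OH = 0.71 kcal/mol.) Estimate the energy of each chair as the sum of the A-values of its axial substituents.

equatorial

C1 and C2 have opposite parity, so for the trans isomer the two substituents are e,e in one chair and a,a in the other.
Chair I (tert-butyl axial, hydroxyl axial): E = 5.41 kcal/mol.
Chair II (tert-butyl equatorial, hydroxyl equatorial): E = 0.00 kcal/mol.
Chair II is the more stable (lower-energy) conformer, and in that chair the hydroxyl group is equatorial.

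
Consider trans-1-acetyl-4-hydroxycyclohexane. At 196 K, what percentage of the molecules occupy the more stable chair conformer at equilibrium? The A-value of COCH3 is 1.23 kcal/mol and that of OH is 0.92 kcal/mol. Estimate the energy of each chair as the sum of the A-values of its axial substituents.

99.6%

C1 and C4 have opposite parity, so for the trans isomer the two substituents are e,e in one chair and a,a in the other.
Chair I (acetyl axial, hydroxyl axial): E = 2.15 kcal/mol; chair II (acetyl equatorial, hydroxyl equatorial): E = 0.00 kcal/mol.
ΔG = 2.15 kcal/mol between the two chairs.
K = exp(ΔG/RT) with R = 1.987×10⁻³ kcal mol⁻¹ K⁻¹ and T = 196 K gives K ≈ 250.
Fraction in the lower-energy chair = K/(K+1) = 99.6%.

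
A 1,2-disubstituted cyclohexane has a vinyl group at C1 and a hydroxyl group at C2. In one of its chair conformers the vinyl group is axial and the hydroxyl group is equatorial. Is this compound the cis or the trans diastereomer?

cis

C1 and C2 have opposite parity, so their axial bonds point in opposite directions.
With opposite-parity carbons, two substituents on the same face are one axial and one equatorial; opposite faces give both axial or both equatorial.
Here the groups are axial/equatorial → same face → cis.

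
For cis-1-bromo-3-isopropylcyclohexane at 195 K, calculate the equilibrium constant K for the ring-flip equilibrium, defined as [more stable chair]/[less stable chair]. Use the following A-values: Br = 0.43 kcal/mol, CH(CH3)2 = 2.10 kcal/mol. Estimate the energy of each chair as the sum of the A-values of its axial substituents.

K ≈ 685

C1 and C3 have the same parity, so for the cis isomer the two substituents are e,e in one chair and a,a in the other.
Chair I (bromo axial, isopropyl axial): E = 2.53 kcal/mol; chair II (bromo equatorial, isopropyl equatorial): E = 0.00 kcal/mol.
ΔG = 2.53 kcal/mol between the two chairs.
K = exp(ΔG/RT) with R = 1.987×10⁻³ kcal mol⁻¹ K⁻¹ and T = 195 K gives K ≈ 685.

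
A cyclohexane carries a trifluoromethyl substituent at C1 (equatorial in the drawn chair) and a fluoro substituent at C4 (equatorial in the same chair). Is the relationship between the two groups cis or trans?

trans

C1 and C4 have opposite parity, so their axial bonds point in opposite directions.
With opposite-parity carbons, two substituents on the same face are one axial and one equatorial; opposite faces give both axial or both equatorial.
Here the groups are equatorial/equatorial → opposite face → trans.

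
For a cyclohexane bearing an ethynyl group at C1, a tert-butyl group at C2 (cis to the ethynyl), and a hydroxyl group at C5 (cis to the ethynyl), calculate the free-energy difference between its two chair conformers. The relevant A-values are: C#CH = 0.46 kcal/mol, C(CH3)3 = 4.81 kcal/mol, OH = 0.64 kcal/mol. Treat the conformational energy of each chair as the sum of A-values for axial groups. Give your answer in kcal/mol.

3.71 kcal/mol

Chair I (ethynyl axial, tert-butyl equatorial, hydroxyl axial): E = 1.10 kcal/mol.
Chair II (ethynyl equatorial, tert-butyl axial, hydroxyl equatorial): E = 4.81 kcal/mol.
ΔE = 4.81 − 1.10 = 3.71 kcal/mol; chair I is more stable.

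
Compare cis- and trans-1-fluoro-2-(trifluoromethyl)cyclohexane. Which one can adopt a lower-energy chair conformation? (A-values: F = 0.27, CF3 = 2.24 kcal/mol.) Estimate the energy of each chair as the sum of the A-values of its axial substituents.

trans

At 1,2 positions (parity opposite): cis → (a,e or e,a); trans → (e,e or a,a).
Best chair for cis: E = 0.27 kcal/mol; best chair for trans: E = 0.00 kcal/mol.
The trans isomer is lower by 0.27 kcal/mol.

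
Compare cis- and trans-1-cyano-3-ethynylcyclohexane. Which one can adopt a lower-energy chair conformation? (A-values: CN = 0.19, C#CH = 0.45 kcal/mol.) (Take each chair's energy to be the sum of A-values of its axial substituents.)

At 1,3 positions (parity same): cis → (e,e or a,a); trans → (a,e or e,a).
Best chair for cis: E = 0.00 kcal/mol; best chair for trans: E = 0.19 kcal/mol.
The cis isomer is lower by 0.19 kcal/mol.

cis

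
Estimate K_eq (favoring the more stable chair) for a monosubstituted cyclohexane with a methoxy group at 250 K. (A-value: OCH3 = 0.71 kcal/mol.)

K ≈ 4.18

One chair has the methoxy group axial (E = 0.71 kcal/mol) and the other has it equatorial (E = 0).
ΔG = 0.71 kcal/mol between the two chairs.
K = exp(ΔG/RT) with R = 1.987×10⁻³ kcal mol⁻¹ K⁻¹ and T = 250 K gives K ≈ 4.18.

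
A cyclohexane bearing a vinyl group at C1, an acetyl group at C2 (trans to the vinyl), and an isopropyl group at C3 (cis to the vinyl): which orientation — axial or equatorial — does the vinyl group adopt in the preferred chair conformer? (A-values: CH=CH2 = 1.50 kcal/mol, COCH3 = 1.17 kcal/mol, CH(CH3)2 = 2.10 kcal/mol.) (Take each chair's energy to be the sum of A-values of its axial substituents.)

equatorial

Chair I (vinyl axial, acetyl axial, isopropyl axial): E = 4.77 kcal/mol.
Chair II (vinyl equatorial, acetyl equatorial, isopropyl equatorial): E = 0.00 kcal/mol.
Chair II is the more stable (lower-energy) conformer, and in that chair the vinyl group is equatorial.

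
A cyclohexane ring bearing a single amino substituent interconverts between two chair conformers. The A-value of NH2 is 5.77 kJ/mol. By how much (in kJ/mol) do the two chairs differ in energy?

A monosubstituted cyclohexane has one chair with the amino group axial (E = A = 5.77 kJ/mol) and one with it equatorial (E = 0).
ΔE = 5.77 − 0 = 5.77 kJ/mol.

5.77 kJ/mol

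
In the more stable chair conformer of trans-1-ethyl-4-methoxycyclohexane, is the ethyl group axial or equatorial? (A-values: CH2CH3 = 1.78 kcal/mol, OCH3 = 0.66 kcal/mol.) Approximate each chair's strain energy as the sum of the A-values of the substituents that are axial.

C1 and C4 have opposite parity, so for the trans isomer the two substituents are e,e in one chair and a,a in the other.
Chair I (ethyl axial, methoxy axial): E = 2.44 kcal/mol.
Chair II (ethyl equatorial, methoxy equatorial): E = 0.00 kcal/mol.
Chair II is the more stable (lower-energy) conformer, and in that chair the ethyl group is equatorial.

equatorial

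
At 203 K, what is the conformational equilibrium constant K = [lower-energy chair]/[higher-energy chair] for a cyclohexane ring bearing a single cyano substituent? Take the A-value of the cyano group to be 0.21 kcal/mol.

One chair has the cyano group axial (E = 0.21 kcal/mol) and the other has it equatorial (E = 0).
ΔG = 0.21 kcal/mol between the two chairs.
K = exp(ΔG/RT) with R = 1.987×10⁻³ kcal mol⁻¹ K⁻¹ and T = 203 K gives K ≈ 1.68.

K ≈ 1.68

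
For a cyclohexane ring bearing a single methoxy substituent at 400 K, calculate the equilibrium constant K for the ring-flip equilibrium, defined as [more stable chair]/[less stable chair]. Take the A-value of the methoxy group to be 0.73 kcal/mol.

K ≈ 2.51

One chair has the methoxy group axial (E = 0.73 kcal/mol) and the other has it equatorial (E = 0).
ΔG = 0.73 kcal/mol between the two chairs.
K = exp(ΔG/RT) with R = 1.987×10⁻³ kcal mol⁻¹ K⁻¹ and T = 400 K gives K ≈ 2.51.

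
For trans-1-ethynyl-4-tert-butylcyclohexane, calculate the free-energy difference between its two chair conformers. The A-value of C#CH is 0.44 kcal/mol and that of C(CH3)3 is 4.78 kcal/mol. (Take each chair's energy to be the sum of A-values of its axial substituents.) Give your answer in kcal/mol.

C1 and C4 have opposite parity, so for the trans isomer the two substituents are e,e in one chair and a,a in the other.
Chair I (ethynyl axial, tert-butyl axial): E = 5.22 kcal/mol.
Chair II (ethynyl equatorial, tert-butyl equatorial): E = 0.00 kcal/mol.
ΔE = 5.22 − 0.00 = 5.22 kcal/mol; chair II is more stable.

5.22 kcal/mol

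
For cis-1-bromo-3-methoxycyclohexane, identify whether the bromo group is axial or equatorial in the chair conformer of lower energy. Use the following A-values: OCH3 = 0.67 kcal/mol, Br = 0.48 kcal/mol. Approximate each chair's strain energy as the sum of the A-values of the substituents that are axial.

C1 and C3 have the same parity, so for the cis isomer the two substituents are e,e in one chair and a,a in the other.
Chair I (methoxy axial, bromo axial): E = 1.15 kcal/mol.
Chair II (methoxy equatorial, bromo equatorial): E = 0.00 kcal/mol.
Chair II is the more stable (lower-energy) conformer, and in that chair the bromo group is equatorial.

equatorial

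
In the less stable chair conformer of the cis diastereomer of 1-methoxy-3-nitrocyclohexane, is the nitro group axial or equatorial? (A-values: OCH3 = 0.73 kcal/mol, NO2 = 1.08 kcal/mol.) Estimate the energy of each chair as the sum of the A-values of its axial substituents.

axial

C1 and C3 have the same parity, so for the cis isomer the two substituents are e,e in one chair and a,a in the other.
Chair I (methoxy axial, nitro axial): E = 1.81 kcal/mol.
Chair II (methoxy equatorial, nitro equatorial): E = 0.00 kcal/mol.
Chair I is the less stable (higher-energy) conformer, and in that chair the nitro group is axial.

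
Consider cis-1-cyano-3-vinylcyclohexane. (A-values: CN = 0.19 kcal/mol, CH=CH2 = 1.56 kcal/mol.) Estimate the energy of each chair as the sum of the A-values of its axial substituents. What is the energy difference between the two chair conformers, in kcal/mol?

1.75 kcal/mol

C1 and C3 have the same parity, so for the cis isomer the two substituents are e,e in one chair and a,a in the other.
Chair I (cyano axial, vinyl axial): E = 1.75 kcal/mol.
Chair II (cyano equatorial, vinyl equatorial): E = 0.00 kcal/mol.
ΔE = 1.75 − 0.00 = 1.75 kcal/mol; chair II is more stable.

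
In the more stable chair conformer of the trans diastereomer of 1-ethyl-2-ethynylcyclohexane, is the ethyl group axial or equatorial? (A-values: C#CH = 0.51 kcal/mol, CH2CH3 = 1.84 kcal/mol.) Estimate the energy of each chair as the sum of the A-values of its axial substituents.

C1 and C2 have opposite parity, so for the trans isomer the two substituents are e,e in one chair and a,a in the other.
Chair I (ethynyl axial, ethyl axial): E = 2.35 kcal/mol.
Chair II (ethynyl equatorial, ethyl equatorial): E = 0.00 kcal/mol.
Chair II is the more stable (lower-energy) conformer, and in that chair the ethyl group is equatorial.

equatorial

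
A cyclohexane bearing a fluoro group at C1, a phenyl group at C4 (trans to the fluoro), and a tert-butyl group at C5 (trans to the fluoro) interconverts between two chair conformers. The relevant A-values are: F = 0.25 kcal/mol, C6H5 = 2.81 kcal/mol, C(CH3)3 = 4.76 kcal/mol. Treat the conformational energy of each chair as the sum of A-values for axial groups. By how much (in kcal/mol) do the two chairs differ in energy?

Chair I (fluoro axial, phenyl axial, tert-butyl equatorial): E = 3.06 kcal/mol.
Chair II (fluoro equatorial, phenyl equatorial, tert-butyl axial): E = 4.76 kcal/mol.
ΔE = 4.76 − 3.06 = 1.70 kcal/mol; chair I is more stable.

1.70 kcal/mol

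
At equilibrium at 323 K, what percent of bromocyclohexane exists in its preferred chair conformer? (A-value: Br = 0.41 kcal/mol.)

One chair has the bromo group axial (E = 0.41 kcal/mol) and the other has it equatorial (E = 0).
ΔG = 0.41 kcal/mol between the two chairs.
K = exp(ΔG/RT) with R = 1.987×10⁻³ kcal mol⁻¹ K⁻¹ and T = 323 K gives K ≈ 1.89.
Fraction in the lower-energy chair = K/(K+1) = 65.4%.

65.4%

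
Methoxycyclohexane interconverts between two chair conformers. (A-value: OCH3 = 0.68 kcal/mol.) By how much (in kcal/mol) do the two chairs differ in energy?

0.68 kcal/mol

A monosubstituted cyclohexane has one chair with the methoxy group axial (E = A = 0.68 kcal/mol) and one with it equatorial (E = 0).
ΔE = 0.68 − 0 = 0.68 kcal/mol.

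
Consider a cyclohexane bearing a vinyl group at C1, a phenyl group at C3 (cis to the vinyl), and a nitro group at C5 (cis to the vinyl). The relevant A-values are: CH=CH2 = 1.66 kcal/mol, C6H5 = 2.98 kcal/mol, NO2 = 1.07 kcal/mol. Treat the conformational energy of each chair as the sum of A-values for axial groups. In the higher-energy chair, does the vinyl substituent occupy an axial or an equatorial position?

axial

Chair I (vinyl axial, phenyl axial, nitro axial): E = 5.71 kcal/mol.
Chair II (vinyl equatorial, phenyl equatorial, nitro equatorial): E = 0.00 kcal/mol.
Chair I is the less stable (higher-energy) conformer, and in that chair the vinyl group is axial.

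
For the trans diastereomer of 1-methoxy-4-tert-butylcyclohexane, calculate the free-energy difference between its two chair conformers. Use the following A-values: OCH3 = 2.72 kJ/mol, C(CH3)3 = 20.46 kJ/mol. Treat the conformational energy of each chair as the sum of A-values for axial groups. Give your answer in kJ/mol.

23.18 kJ/mol

C1 and C4 have opposite parity, so for the trans isomer the two substituents are e,e in one chair and a,a in the other.
Chair I (methoxy axial, tert-butyl axial): E = 23.18 kJ/mol.
Chair II (methoxy equatorial, tert-butyl equatorial): E = 0.00 kJ/mol.
ΔE = 23.18 − 0.00 = 23.18 kJ/mol; chair II is more stable.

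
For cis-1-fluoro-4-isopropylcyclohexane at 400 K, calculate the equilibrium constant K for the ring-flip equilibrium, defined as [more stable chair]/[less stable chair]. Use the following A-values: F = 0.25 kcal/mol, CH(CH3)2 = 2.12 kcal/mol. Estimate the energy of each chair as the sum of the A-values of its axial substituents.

C1 and C4 have opposite parity, so for the cis isomer the two substituents are one axial and one equatorial in each chair.
Chair I (fluoro axial, isopropyl equatorial): E = 0.25 kcal/mol; chair II (fluoro equatorial, isopropyl axial): E = 2.12 kcal/mol.
ΔG = 1.87 kcal/mol between the two chairs.
K = exp(ΔG/RT) with R = 1.987×10⁻³ kcal mol⁻¹ K⁻¹ and T = 400 K gives K ≈ 10.5.

K ≈ 10.5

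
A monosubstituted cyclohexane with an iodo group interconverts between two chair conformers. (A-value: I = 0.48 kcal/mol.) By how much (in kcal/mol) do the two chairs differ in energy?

A monosubstituted cyclohexane has one chair with the iodo group axial (E = A = 0.48 kcal/mol) and one with it equatorial (E = 0).
ΔE = 0.48 − 0 = 0.48 kcal/mol.

0.48 kcal/mol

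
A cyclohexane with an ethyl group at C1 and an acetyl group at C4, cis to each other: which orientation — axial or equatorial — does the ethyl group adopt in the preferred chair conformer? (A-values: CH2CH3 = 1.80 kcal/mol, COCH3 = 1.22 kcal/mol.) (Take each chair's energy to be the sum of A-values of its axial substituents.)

C1 and C4 have opposite parity, so for the cis isomer the two substituents are one axial and one equatorial in each chair.
Chair I (ethyl axial, acetyl equatorial): E = 1.80 kcal/mol.
Chair II (ethyl equatorial, acetyl axial): E = 1.22 kcal/mol.
Chair II is the more stable (lower-energy) conformer, and in that chair the ethyl group is equatorial.

equatorial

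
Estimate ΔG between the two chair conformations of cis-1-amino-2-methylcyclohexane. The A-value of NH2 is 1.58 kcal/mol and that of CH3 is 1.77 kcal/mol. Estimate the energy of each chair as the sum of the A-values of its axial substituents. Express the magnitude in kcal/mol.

C1 and C2 have opposite parity, so for the cis isomer the two substituents are one axial and one equatorial in each chair.
Chair I (amino axial, methyl equatorial): E = 1.58 kcal/mol.
Chair II (amino equatorial, methyl axial): E = 1.77 kcal/mol.
ΔE = 1.77 − 1.58 = 0.19 kcal/mol; chair I is more stable.

0.19 kcal/mol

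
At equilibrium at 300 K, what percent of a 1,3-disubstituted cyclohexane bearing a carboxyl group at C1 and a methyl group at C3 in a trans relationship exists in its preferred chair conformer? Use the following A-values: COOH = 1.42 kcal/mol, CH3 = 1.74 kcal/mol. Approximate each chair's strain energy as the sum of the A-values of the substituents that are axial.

63.1%

C1 and C3 have the same parity, so for the trans isomer the two substituents are one axial and one equatorial in each chair.
Chair I (carboxyl axial, methyl equatorial): E = 1.42 kcal/mol; chair II (carboxyl equatorial, methyl axial): E = 1.74 kcal/mol.
ΔG = 0.32 kcal/mol between the two chairs.
K = exp(ΔG/RT) with R = 1.987×10⁻³ kcal mol⁻¹ K⁻¹ and T = 300 K gives K ≈ 1.71.
Fraction in the lower-energy chair = K/(K+1) = 63.1%.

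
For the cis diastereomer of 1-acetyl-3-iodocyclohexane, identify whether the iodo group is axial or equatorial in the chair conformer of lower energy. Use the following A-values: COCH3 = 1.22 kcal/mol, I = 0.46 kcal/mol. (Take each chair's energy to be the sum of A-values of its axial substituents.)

C1 and C3 have the same parity, so for the cis isomer the two substituents are e,e in one chair and a,a in the other.
Chair I (acetyl axial, iodo axial): E = 1.68 kcal/mol.
Chair II (acetyl equatorial, iodo equatorial): E = 0.00 kcal/mol.
Chair II is the more stable (lower-energy) conformer, and in that chair the iodo group is equatorial.

equatorial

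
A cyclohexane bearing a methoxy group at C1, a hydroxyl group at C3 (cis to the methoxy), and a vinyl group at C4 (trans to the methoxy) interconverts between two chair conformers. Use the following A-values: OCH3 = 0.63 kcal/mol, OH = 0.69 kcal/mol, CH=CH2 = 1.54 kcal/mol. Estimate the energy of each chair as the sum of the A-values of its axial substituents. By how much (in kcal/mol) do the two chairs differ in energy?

Chair I (methoxy axial, hydroxyl axial, vinyl axial): E = 2.86 kcal/mol.
Chair II (methoxy equatorial, hydroxyl equatorial, vinyl equatorial): E = 0.00 kcal/mol.
ΔE = 2.86 − 0.00 = 2.86 kcal/mol; chair II is more stable.

2.86 kcal/mol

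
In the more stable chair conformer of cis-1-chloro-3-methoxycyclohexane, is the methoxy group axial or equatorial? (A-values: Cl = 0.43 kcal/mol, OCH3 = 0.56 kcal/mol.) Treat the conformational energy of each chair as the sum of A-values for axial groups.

equatorial

C1 and C3 have the same parity, so for the cis isomer the two substituents are e,e in one chair and a,a in the other.
Chair I (chloro axial, methoxy axial): E = 0.99 kcal/mol.
Chair II (chloro equatorial, methoxy equatorial): E = 0.00 kcal/mol.
Chair II is the more stable (lower-energy) conformer, and in that chair the methoxy group is equatorial.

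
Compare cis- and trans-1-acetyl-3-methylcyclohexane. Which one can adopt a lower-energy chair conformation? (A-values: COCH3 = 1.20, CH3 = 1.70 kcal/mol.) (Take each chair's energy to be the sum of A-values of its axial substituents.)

cis

At 1,3 positions (parity same): cis → (e,e or a,a); trans → (a,e or e,a).
Best chair for cis: E = 0.00 kcal/mol; best chair for trans: E = 1.20 kcal/mol.
The cis isomer is lower by 1.20 kcal/mol.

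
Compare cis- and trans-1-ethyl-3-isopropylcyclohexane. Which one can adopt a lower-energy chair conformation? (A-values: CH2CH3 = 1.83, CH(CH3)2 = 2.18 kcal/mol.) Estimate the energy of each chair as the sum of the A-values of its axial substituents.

At 1,3 positions (parity same): cis → (e,e or a,a); trans → (a,e or e,a).
Best chair for cis: E = 0.00 kcal/mol; best chair for trans: E = 1.83 kcal/mol.
The cis isomer is lower by 1.83 kcal/mol.

cis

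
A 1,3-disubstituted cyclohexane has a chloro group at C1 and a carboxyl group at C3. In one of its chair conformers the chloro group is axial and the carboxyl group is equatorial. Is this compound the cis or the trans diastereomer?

trans

C1 and C3 have the same parity, so their axial bonds point in the same direction.
With same-parity carbons, two substituents on the same face are both axial or both equatorial; opposite faces give one of each.
Here the groups are axial/equatorial → opposite face → trans.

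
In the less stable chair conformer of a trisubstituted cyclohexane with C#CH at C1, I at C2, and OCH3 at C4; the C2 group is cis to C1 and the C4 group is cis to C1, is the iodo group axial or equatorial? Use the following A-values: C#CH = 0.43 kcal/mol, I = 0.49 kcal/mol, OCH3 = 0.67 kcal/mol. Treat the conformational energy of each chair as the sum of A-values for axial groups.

axial

Chair I (ethynyl axial, iodo equatorial, methoxy equatorial): E = 0.43 kcal/mol.
Chair II (ethynyl equatorial, iodo axial, methoxy axial): E = 1.16 kcal/mol.
Chair II is the less stable (higher-energy) conformer, and in that chair the iodo group is axial.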